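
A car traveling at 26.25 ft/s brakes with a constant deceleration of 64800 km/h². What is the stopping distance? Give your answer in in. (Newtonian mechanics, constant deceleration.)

v₀ = 26.25 ft/s × 0.3048 = 8.001 m/s
a = 64800 km/h² × 7.716049382716049e-05 = 5.0 m/s²
d = v₀² / (2a) = 8.001² / (2 × 5.0) = 64.016 / 10.0 = 6.4016 m
d = 6.4016 m / 0.0254 = 252.0 in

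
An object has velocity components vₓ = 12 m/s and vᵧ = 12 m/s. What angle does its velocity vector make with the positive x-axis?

θ = arctan(vᵧ/vₓ) = arctan(12/12) = 45.0°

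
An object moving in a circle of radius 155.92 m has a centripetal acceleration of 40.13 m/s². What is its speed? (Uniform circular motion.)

v = √(a_c × r) = √(40.13 × 155.92) = 79.1 m/s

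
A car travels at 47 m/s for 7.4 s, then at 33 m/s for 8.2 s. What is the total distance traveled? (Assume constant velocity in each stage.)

d₁ = v₁t₁ = 47 × 7.4 = 347.8 m
d₂ = v₂t₂ = 33 × 8.2 = 270.6 m
d_total = 347.8 + 270.6 = 618.4 m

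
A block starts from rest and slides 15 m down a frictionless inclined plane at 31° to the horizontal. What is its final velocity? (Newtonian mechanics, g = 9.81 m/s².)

a = g sin(θ) = 9.81 × sin(31°) = 5.0525 m/s²
v = √(2ad) = √(2 × 5.0525 × 15) = 12.31 m/s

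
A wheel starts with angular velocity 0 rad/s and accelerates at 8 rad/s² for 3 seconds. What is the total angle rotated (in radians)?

θ = ω₀t + ½αt² = 0×3 + ½×8×3² = 36.0 rad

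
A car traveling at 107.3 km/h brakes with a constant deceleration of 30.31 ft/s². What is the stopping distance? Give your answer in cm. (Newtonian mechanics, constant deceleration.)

v₀ = 107.3 km/h × 0.2777777777777778 = 29.8056 m/s
a = 30.31 ft/s² × 0.3048 = 9.23849 m/s²
d = v₀² / (2a) = 29.8056² / (2 × 9.23849) = 888.374 / 18.477 = 48.08 m
d = 48.08 m / 0.01 = 4808 cm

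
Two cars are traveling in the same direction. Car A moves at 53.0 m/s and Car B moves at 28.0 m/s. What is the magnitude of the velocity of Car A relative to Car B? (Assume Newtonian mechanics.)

v_rel = |v_A - v_B| = |53.0 - 28.0| = 25.0 m/s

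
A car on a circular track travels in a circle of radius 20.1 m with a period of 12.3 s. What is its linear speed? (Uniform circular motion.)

v = 2πr/T = 2π×20.1/12.3 = 10.27 m/s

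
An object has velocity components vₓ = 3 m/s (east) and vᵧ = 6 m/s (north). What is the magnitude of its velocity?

|v| = √(vₓ² + vᵧ²) = √(3² + 6²) = √(45) = 6.71 m/s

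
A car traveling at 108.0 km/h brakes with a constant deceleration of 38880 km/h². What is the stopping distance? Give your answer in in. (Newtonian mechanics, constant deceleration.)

v₀ = 108.0 km/h × 0.2777777777777778 = 30.0 m/s
a = 38880 km/h² × 7.716049382716049e-05 = 3.0 m/s²
d = v₀² / (2a) = 30.0² / (2 × 3.0) = 900.0 / 6.0 = 150.0 m
d = 150.0 m / 0.0254 = 5906 in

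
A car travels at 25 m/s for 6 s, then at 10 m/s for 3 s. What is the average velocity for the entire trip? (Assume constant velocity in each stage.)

d₁ = v₁t₁ = 25 × 6 = 150 m
d₂ = v₂t₂ = 10 × 3 = 30 m
d_total = 180 m, t_total = 9 s
v_avg = d_total/t_total = 180/9 = 20.0 m/s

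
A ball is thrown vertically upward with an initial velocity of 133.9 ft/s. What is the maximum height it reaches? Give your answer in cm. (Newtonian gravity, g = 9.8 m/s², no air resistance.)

v₀ = 133.9 ft/s × 0.3048 = 40.8127 m/s
h_max = v₀² / (2g) = 40.8127² / (2 × 9.8) = 1665.68 / 19.6 = 84.9837 m
h_max = 84.9837 m / 0.01 = 8498 cm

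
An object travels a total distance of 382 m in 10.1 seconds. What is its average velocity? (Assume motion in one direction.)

v_avg = Δd / Δt = 382 / 10.1 = 37.82 m/s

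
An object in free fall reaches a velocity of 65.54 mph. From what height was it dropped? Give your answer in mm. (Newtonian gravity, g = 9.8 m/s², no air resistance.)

v = 65.54 mph × 0.44704 = 29.299 m/s
h = v² / (2g) = 29.299² / (2 × 9.8) = 43.7975 m
h = 43.7975 m / 0.001 = 43800 mm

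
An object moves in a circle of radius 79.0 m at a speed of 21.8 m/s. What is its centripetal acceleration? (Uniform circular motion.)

a_c = v²/r = 21.8²/79.0 = 475.24/79.0 = 6.02 m/s²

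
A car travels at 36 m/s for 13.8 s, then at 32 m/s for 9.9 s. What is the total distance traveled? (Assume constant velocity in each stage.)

d₁ = v₁t₁ = 36 × 13.8 = 496.8 m
d₂ = v₂t₂ = 32 × 9.9 = 316.8 m
d_total = 496.8 + 316.8 = 813.6 m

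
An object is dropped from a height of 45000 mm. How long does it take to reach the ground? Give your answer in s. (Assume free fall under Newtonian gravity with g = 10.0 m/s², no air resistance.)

h = 45000 mm × 0.001 = 45.0 m
t = √(2h/g) = √(2 × 45.0 / 10.0) = 3.0 s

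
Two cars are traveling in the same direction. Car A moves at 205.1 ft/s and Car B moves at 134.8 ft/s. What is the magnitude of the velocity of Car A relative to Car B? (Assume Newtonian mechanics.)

v_rel = |v_A - v_B| = |205.1 - 134.8| = 70.3 ft/s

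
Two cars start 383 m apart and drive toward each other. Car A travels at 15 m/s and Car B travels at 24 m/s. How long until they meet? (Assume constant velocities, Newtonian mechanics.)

Combined speed: v_combined = 15 + 24 = 39 m/s
Time to meet: t = d/v_combined = 383/39 = 9.82 s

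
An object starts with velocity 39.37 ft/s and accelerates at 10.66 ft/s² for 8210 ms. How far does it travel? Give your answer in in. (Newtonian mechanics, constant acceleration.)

v₀ = 39.37 ft/s × 0.3048 = 12.0 m/s
a = 10.66 ft/s² × 0.3048 = 3.24917 m/s²
t = 8210 ms × 0.001 = 8.21 s
d = v₀ × t + ½ × a × t² = 12.0 × 8.21 + 0.5 × 3.24917 × 8.21² = 208.024 m
d = 208.024 m / 0.0254 = 8190 in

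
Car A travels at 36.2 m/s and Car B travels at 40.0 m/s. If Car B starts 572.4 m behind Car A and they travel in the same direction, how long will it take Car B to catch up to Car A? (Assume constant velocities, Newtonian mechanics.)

Relative speed: v_rel = 40.0 - 36.2 = 3.8 m/s
Time to catch: t = d₀/v_rel = 572.4/3.8 = 150.63 s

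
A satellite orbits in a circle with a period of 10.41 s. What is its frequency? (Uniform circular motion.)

f = 1/T = 1/10.41 = 0.0961 Hz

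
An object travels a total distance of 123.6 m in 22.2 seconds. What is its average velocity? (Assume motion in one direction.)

v_avg = Δd / Δt = 123.6 / 22.2 = 5.57 m/s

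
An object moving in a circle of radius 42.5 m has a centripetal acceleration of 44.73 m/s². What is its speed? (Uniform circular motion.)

v = √(a_c × r) = √(44.73 × 42.5) = 43.6 m/s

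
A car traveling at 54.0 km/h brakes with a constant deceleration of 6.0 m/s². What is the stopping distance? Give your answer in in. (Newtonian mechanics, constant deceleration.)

v₀ = 54.0 km/h × 0.2777777777777778 = 15.0 m/s
d = v₀² / (2a) = 15.0² / (2 × 6.0) = 225.0 / 12.0 = 18.75 m
d = 18.75 m / 0.0254 = 738.2 in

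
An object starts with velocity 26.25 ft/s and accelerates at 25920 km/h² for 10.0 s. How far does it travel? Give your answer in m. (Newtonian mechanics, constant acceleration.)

v₀ = 26.25 ft/s × 0.3048 = 8.001 m/s
a = 25920 km/h² × 7.716049382716049e-05 = 2.0 m/s²
d = v₀ × t + ½ × a × t² = 8.001 × 10.0 + 0.5 × 2.0 × 10.0² = 180.0 m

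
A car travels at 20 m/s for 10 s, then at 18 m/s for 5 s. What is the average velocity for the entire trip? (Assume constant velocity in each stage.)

d₁ = v₁t₁ = 20 × 10 = 200 m
d₂ = v₂t₂ = 18 × 5 = 90 m
d_total = 290 m, t_total = 15 s
v_avg = d_total/t_total = 290/15 = 19.33 m/s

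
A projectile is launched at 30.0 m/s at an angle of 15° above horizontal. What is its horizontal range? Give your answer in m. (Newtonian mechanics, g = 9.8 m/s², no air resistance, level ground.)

R = v₀² × sin(2θ) / g = 30.0² × sin(2 × 15°) / 9.8 = 900.0 × 0.5 / 9.8 = 45.92 m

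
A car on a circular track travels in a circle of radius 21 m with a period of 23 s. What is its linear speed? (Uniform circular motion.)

v = 2πr/T = 2π×21/23 = 5.74 m/s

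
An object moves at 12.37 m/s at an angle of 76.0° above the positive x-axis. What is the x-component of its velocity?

vₓ = v cos(θ) = 12.37 × cos(76.0°) = 2.99 m/s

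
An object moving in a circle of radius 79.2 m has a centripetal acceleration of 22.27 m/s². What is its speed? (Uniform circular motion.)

v = √(a_c × r) = √(22.27 × 79.2) = 42.0 m/s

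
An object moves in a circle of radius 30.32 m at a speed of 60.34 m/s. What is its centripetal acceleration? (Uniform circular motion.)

a_c = v²/r = 60.34²/30.32 = 3640.9156/30.32 = 120.08 m/s²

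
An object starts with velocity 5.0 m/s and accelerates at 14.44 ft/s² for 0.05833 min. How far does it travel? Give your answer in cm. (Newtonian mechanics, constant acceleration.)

a = 14.44 ft/s² × 0.3048 = 4.40131 m/s²
t = 0.05833 min × 60.0 = 3.4998 s
d = v₀ × t + ½ × a × t² = 5.0 × 3.4998 + 0.5 × 4.40131 × 3.4998² = 44.4539 m
d = 44.4539 m / 0.01 = 4445 cm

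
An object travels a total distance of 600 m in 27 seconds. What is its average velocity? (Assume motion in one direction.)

v_avg = Δd / Δt = 600 / 27 = 22.22 m/s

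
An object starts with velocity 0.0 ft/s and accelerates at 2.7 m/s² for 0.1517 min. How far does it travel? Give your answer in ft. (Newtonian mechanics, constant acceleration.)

v₀ = 0.0 ft/s × 0.3048 = 0.0 m/s
t = 0.1517 min × 60.0 = 9.102 s
d = v₀ × t + ½ × a × t² = 0.0 × 9.102 + 0.5 × 2.7 × 9.102² = 111.843 m
d = 111.843 m / 0.3048 = 366.9 ft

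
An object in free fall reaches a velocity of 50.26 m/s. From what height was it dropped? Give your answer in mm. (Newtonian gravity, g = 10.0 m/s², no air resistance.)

h = v² / (2g) = 50.26² / (2 × 10.0) = 126.303 m
h = 126.303 m / 0.001 = 126300 mm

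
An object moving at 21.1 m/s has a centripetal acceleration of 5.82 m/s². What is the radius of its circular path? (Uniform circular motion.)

r = v²/a_c = 21.1²/5.82 = 76.5 m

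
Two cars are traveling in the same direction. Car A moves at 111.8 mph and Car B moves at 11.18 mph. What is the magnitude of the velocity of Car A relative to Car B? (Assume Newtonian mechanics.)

v_rel = |v_A - v_B| = |111.8 - 11.18| = 100.62 mph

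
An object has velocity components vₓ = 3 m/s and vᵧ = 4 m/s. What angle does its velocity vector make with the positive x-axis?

θ = arctan(vᵧ/vₓ) = arctan(4/3) = 53.13°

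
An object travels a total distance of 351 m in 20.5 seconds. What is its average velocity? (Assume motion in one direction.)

v_avg = Δd / Δt = 351 / 20.5 = 17.12 m/s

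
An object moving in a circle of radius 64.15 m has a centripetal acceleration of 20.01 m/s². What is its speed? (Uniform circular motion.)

v = √(a_c × r) = √(20.01 × 64.15) = 35.83 m/s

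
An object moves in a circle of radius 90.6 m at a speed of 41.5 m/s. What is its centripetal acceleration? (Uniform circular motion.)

a_c = v²/r = 41.5²/90.6 = 1722.25/90.6 = 19.01 m/s²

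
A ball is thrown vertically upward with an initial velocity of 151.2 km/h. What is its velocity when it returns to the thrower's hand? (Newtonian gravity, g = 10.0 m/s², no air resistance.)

By conservation of energy (no air resistance), the ball returns to the throw height with the same speed as launch, but directed downward.
|v_ground| = v₀ = 151.2 km/h
v_ground = 151.2 km/h (downward)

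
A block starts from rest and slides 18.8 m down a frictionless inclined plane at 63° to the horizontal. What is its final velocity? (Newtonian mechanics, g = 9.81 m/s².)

a = g sin(θ) = 9.81 × sin(63°) = 8.7408 m/s²
v = √(2ad) = √(2 × 8.7408 × 18.8) = 18.13 m/s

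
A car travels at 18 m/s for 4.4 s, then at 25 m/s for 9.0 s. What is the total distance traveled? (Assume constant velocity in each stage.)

d₁ = v₁t₁ = 18 × 4.4 = 79.2 m
d₂ = v₂t₂ = 25 × 9.0 = 225.0 m
d_total = 79.2 + 225.0 = 304.2 m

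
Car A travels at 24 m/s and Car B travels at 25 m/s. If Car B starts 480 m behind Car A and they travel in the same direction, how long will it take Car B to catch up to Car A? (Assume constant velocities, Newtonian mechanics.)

Relative speed: v_rel = 25 - 24 = 1 m/s
Time to catch: t = d₀/v_rel = 480/1 = 480.0 s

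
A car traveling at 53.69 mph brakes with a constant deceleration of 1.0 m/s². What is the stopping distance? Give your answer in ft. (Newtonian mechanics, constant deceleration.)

v₀ = 53.69 mph × 0.44704 = 24.0016 m/s
d = v₀² / (2a) = 24.0016² / (2 × 1.0) = 576.077 / 2.0 = 288.038 m
d = 288.038 m / 0.3048 = 945.0 ft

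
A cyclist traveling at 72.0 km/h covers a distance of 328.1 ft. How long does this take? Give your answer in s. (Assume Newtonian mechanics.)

d = 328.1 ft × 0.3048 = 100.005 m
v = 72.0 km/h × 0.2777777777777778 = 20.0 m/s
t = d / v = 100.005 / 20.0 = 5.0 s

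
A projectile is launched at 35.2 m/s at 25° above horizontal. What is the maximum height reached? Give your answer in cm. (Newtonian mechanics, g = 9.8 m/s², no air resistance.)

H = v₀² × sin²(θ) / (2g) = 35.2² × sin(25°)² / (2 × 9.8) = 1239.04 × 0.178606 / 19.6 = 11.2908 m
H = 11.2908 m / 0.01 = 1129 cm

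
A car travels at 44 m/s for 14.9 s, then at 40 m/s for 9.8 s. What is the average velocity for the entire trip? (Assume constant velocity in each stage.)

d₁ = v₁t₁ = 44 × 14.9 = 655.6 m
d₂ = v₂t₂ = 40 × 9.8 = 392.0 m
d_total = 1047.6 m, t_total = 24.7 s
v_avg = d_total/t_total = 1047.6/24.7 = 42.41 m/s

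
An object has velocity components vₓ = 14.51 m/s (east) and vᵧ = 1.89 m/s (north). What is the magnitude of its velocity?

|v| = √(vₓ² + vᵧ²) = √(14.51² + 1.89²) = √(214.1122) = 14.63 m/s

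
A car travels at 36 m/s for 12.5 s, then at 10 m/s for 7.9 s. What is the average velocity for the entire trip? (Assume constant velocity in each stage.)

d₁ = v₁t₁ = 36 × 12.5 = 450.0 m
d₂ = v₂t₂ = 10 × 7.9 = 79.0 m
d_total = 529.0 m, t_total = 20.4 s
v_avg = d_total/t_total = 529.0/20.4 = 25.93 m/s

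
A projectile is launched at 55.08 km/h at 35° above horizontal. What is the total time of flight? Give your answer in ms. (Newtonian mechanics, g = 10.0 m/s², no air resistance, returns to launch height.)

v₀ = 55.08 km/h × 0.2777777777777778 = 15.3 m/s
T = 2 × v₀ × sin(θ) / g = 2 × 15.3 × sin(35°) / 10.0 = 2 × 15.3 × 0.573576 / 10.0 = 1.75514 s
T = 1.75514 s / 0.001 = 1755 ms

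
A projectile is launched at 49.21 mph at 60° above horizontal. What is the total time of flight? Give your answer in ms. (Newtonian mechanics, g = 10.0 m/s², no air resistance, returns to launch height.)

v₀ = 49.21 mph × 0.44704 = 21.9988 m/s
T = 2 × v₀ × sin(θ) / g = 2 × 21.9988 × sin(60°) / 10.0 = 2 × 21.9988 × 0.866025 / 10.0 = 3.8103 s
T = 3.8103 s / 0.001 = 3810 ms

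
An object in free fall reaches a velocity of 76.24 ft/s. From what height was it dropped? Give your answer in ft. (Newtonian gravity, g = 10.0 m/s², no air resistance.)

v = 76.24 ft/s × 0.3048 = 23.238 m/s
h = v² / (2g) = 23.238² / (2 × 10.0) = 27.0002 m
h = 27.0002 m / 0.3048 = 88.58 ft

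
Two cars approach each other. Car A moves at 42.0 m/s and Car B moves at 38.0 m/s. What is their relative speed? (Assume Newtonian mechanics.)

v_rel = v_A + v_B = 42.0 + 38.0 = 80.0 m/s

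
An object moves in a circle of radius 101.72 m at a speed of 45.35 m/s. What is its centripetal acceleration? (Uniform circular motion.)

a_c = v²/r = 45.35²/101.72 = 2056.6225/101.72 = 20.22 m/s²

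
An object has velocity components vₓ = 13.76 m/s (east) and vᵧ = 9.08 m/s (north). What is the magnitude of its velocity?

|v| = √(vₓ² + vᵧ²) = √(13.76² + 9.08²) = √(271.784) = 16.49 m/s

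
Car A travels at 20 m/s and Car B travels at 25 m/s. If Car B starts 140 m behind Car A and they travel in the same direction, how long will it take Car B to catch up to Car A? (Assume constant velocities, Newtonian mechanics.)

Relative speed: v_rel = 25 - 20 = 5 m/s
Time to catch: t = d₀/v_rel = 140/5 = 28.0 s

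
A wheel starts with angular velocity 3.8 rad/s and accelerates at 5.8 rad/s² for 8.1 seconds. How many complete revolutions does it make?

θ = ω₀t + ½αt² = 3.8×8.1 + ½×5.8×8.1² = 221.049 rad
Total revolutions = θ/(2π) = 221.049/(2π) = 35.18
Complete revolutions = ⌊35.18⌋ = 35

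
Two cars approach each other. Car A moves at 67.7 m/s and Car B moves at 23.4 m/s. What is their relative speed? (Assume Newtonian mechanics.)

v_rel = v_A + v_B = 67.7 + 23.4 = 91.1 m/s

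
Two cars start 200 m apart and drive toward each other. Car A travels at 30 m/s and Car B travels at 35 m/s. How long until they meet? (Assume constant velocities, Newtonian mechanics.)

Combined speed: v_combined = 30 + 35 = 65 m/s
Time to meet: t = d/v_combined = 200/65 = 3.08 s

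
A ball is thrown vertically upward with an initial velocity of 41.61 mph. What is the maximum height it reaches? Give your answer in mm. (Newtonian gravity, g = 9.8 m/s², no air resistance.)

v₀ = 41.61 mph × 0.44704 = 18.6013 m/s
h_max = v₀² / (2g) = 18.6013² / (2 × 9.8) = 346.008 / 19.6 = 17.6535 m
h_max = 17.6535 m / 0.001 = 17650 mm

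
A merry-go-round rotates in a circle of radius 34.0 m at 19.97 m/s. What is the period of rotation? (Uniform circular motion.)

T = 2πr/v = 2π×34.0/19.97 = 10.7 s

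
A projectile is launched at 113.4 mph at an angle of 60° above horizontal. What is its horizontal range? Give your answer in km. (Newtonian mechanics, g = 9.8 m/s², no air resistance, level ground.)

v₀ = 113.4 mph × 0.44704 = 50.6943 m/s
R = v₀² × sin(2θ) / g = 50.6943² × sin(2 × 60°) / 9.8 = 2569.91 × 0.866025 / 9.8 = 227.103 m
R = 227.103 m / 1000.0 = 0.2271 km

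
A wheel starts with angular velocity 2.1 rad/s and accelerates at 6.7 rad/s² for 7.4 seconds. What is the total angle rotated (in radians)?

θ = ω₀t + ½αt² = 2.1×7.4 + ½×6.7×7.4² = 198.99 rad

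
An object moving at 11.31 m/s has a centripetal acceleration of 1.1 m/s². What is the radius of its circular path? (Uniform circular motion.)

r = v²/a_c = 11.31²/1.1 = 116.29 m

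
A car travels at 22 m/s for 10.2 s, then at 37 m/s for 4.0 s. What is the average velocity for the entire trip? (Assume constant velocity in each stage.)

d₁ = v₁t₁ = 22 × 10.2 = 224.4 m
d₂ = v₂t₂ = 37 × 4.0 = 148.0 m
d_total = 372.4 m, t_total = 14.2 s
v_avg = d_total/t_total = 372.4/14.2 = 26.23 m/s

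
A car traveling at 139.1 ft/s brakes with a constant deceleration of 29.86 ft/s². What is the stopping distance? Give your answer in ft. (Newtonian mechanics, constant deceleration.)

v₀ = 139.1 ft/s × 0.3048 = 42.3977 m/s
a = 29.86 ft/s² × 0.3048 = 9.10133 m/s²
d = v₀² / (2a) = 42.3977² / (2 × 9.10133) = 1797.56 / 18.2027 = 98.7524 m
d = 98.7524 m / 0.3048 = 324.0 ft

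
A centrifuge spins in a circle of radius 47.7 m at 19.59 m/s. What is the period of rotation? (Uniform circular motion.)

T = 2πr/v = 2π×47.7/19.59 = 15.3 s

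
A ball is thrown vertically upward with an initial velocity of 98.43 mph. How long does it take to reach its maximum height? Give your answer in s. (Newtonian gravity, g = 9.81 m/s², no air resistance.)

v₀ = 98.43 mph × 0.44704 = 44.0021 m/s
t_up = v₀ / g = 44.0021 / 9.81 = 4.485 s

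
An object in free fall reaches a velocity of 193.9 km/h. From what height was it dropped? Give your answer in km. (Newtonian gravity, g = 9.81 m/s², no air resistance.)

v = 193.9 km/h × 0.2777777777777778 = 53.8611 m/s
h = v² / (2g) = 53.8611² / (2 × 9.81) = 147.86 m
h = 147.86 m / 1000.0 = 0.1479 km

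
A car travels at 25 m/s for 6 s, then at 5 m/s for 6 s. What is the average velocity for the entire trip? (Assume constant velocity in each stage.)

d₁ = v₁t₁ = 25 × 6 = 150 m
d₂ = v₂t₂ = 5 × 6 = 30 m
d_total = 180 m, t_total = 12 s
v_avg = d_total/t_total = 180/12 = 15.0 m/s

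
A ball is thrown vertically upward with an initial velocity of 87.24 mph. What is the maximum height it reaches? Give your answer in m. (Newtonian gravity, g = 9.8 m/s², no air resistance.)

v₀ = 87.24 mph × 0.44704 = 38.9998 m/s
h_max = v₀² / (2g) = 38.9998² / (2 × 9.8) = 1520.98 / 19.6 = 77.6 m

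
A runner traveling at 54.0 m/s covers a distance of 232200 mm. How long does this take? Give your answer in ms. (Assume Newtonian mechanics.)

d = 232200 mm × 0.001 = 232.2 m
t = d / v = 232.2 / 54.0 = 4.3 s
t = 4.3 s / 0.001 = 4300 ms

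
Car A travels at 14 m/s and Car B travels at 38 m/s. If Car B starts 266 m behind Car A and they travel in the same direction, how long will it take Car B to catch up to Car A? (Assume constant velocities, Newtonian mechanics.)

Relative speed: v_rel = 38 - 14 = 24 m/s
Time to catch: t = d₀/v_rel = 266/24 = 11.08 s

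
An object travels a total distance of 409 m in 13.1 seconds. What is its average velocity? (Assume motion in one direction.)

v_avg = Δd / Δt = 409 / 13.1 = 31.22 m/s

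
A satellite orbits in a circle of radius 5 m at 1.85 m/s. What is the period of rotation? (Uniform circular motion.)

T = 2πr/v = 2π×5/1.85 = 16.98 s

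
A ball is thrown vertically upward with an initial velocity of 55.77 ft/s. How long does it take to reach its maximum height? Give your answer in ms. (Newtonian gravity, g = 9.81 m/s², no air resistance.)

v₀ = 55.77 ft/s × 0.3048 = 16.9987 m/s
t_up = v₀ / g = 16.9987 / 9.81 = 1.73279 s
t_up = 1.73279 s / 0.001 = 1733 ms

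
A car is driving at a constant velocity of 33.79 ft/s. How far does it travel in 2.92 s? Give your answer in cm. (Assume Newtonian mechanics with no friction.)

v = 33.79 ft/s × 0.3048 = 10.2992 m/s
d = v × t = 10.2992 × 2.92 = 30.0737 m
d = 30.0737 m / 0.01 = 3007 cm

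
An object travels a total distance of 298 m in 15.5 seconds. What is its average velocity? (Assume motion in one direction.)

v_avg = Δd / Δt = 298 / 15.5 = 19.23 m/s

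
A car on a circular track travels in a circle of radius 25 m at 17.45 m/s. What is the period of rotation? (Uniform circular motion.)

T = 2πr/v = 2π×25/17.45 = 9.0 s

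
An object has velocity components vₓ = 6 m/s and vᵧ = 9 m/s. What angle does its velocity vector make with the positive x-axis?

θ = arctan(vᵧ/vₓ) = arctan(9/6) = 56.31°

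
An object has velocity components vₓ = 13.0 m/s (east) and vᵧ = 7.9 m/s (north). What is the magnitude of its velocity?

|v| = √(vₓ² + vᵧ²) = √(13.0² + 7.9²) = √(231.41) = 15.21 m/s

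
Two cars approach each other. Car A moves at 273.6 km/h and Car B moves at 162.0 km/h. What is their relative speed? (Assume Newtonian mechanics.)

v_rel = v_A + v_B = 273.6 + 162.0 = 435.6 km/h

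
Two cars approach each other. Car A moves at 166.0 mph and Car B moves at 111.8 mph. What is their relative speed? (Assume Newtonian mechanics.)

v_rel = v_A + v_B = 166.0 + 111.8 = 277.8 mph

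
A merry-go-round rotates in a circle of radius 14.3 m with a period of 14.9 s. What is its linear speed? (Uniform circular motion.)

v = 2πr/T = 2π×14.3/14.9 = 6.03 m/s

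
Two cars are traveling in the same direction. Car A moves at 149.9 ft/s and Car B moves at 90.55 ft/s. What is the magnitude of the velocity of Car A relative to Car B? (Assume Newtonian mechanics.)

v_rel = |v_A - v_B| = |149.9 - 90.55| = 59.35 ft/s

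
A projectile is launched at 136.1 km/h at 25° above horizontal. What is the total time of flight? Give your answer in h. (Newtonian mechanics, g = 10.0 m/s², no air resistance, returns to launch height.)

v₀ = 136.1 km/h × 0.2777777777777778 = 37.8056 m/s
T = 2 × v₀ × sin(θ) / g = 2 × 37.8056 × sin(25°) / 10.0 = 2 × 37.8056 × 0.422618 / 10.0 = 3.19547 s
T = 3.19547 s / 3600.0 = 0.0008876 h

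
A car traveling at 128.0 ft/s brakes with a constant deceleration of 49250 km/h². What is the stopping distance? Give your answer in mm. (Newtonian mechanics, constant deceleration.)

v₀ = 128.0 ft/s × 0.3048 = 39.0144 m/s
a = 49250 km/h² × 7.716049382716049e-05 = 3.80015 m/s²
d = v₀² / (2a) = 39.0144² / (2 × 3.80015) = 1522.12 / 7.6003 = 200.271 m
d = 200.271 m / 0.001 = 200300 mm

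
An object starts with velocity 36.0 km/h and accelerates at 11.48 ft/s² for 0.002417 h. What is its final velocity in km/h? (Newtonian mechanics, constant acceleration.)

v₀ = 36.0 km/h × 0.2777777777777778 = 10.0 m/s
a = 11.48 ft/s² × 0.3048 = 3.4991 m/s²
t = 0.002417 h × 3600.0 = 8.7012 s
v = v₀ + a × t = 10.0 + 3.4991 × 8.7012 = 40.4464 m/s
v = 40.4464 m/s / 0.2777777777777778 = 145.6 km/h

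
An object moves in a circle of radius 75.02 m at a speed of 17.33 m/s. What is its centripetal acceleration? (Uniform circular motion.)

a_c = v²/r = 17.33²/75.02 = 300.3289/75.02 = 4.0 m/s²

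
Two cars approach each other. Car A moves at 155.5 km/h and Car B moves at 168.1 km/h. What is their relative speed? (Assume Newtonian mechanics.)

v_rel = v_A + v_B = 155.5 + 168.1 = 323.6 km/h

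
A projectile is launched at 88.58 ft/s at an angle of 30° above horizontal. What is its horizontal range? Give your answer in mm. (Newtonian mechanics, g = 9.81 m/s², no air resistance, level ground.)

v₀ = 88.58 ft/s × 0.3048 = 26.9992 m/s
R = v₀² × sin(2θ) / g = 26.9992² × sin(2 × 30°) / 9.81 = 728.957 × 0.866025 / 9.81 = 64.3522 m
R = 64.3522 m / 0.001 = 64350 mm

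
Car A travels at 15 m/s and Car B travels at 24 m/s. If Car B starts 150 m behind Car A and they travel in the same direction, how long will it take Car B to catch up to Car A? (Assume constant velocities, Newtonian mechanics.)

Relative speed: v_rel = 24 - 15 = 9 m/s
Time to catch: t = d₀/v_rel = 150/9 = 16.67 s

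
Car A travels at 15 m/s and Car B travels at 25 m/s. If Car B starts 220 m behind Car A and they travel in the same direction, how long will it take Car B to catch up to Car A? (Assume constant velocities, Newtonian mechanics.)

Relative speed: v_rel = 25 - 15 = 10 m/s
Time to catch: t = d₀/v_rel = 220/10 = 22.0 s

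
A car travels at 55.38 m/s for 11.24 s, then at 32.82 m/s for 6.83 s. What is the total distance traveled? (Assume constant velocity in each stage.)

d₁ = v₁t₁ = 55.38 × 11.24 = 622.4712 m
d₂ = v₂t₂ = 32.82 × 6.83 = 224.1606 m
d_total = 622.4712 + 224.1606 = 846.63 m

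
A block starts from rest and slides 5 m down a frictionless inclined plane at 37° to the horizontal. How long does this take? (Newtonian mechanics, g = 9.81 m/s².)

a = g sin(θ) = 9.81 × sin(37°) = 5.9038 m/s²
t = √(2d/a) = √(2 × 5 / 5.9038) = 1.3 s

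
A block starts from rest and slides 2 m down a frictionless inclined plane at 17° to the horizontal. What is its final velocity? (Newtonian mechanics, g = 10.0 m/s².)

a = g sin(θ) = 10.0 × sin(17°) = 2.9237 m/s²
v = √(2ad) = √(2 × 2.9237 × 2) = 3.42 m/s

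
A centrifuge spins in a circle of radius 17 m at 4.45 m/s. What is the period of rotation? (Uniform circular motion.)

T = 2πr/v = 2π×17/4.45 = 24.0 s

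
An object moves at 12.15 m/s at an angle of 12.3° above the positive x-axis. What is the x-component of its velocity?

vₓ = v cos(θ) = 12.15 × cos(12.3°) = 11.87 m/s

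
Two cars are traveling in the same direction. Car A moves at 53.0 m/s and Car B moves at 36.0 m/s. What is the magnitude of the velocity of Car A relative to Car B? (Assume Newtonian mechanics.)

v_rel = |v_A - v_B| = |53.0 - 36.0| = 17.0 m/s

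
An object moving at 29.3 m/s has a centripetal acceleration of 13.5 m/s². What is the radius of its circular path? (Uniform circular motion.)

r = v²/a_c = 29.3²/13.5 = 63.59 m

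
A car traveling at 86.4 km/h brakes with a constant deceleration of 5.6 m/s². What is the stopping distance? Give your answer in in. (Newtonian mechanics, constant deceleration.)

v₀ = 86.4 km/h × 0.2777777777777778 = 24.0 m/s
d = v₀² / (2a) = 24.0² / (2 × 5.6) = 576.0 / 11.2 = 51.4286 m
d = 51.4286 m / 0.0254 = 2025 in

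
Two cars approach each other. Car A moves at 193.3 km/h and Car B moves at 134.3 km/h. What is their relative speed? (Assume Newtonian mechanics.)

v_rel = v_A + v_B = 193.3 + 134.3 = 327.6 km/h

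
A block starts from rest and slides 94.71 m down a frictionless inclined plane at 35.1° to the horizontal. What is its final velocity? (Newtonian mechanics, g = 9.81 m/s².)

a = g sin(θ) = 9.81 × sin(35.1°) = 5.6408 m/s²
v = √(2ad) = √(2 × 5.6408 × 94.71) = 32.69 m/s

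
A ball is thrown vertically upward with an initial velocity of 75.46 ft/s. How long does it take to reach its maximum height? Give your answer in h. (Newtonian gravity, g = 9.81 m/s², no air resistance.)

v₀ = 75.46 ft/s × 0.3048 = 23.0002 m/s
t_up = v₀ / g = 23.0002 / 9.81 = 2.34457 s
t_up = 2.34457 s / 3600.0 = 0.0006513 h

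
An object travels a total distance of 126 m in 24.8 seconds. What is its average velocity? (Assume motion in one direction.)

v_avg = Δd / Δt = 126 / 24.8 = 5.08 m/s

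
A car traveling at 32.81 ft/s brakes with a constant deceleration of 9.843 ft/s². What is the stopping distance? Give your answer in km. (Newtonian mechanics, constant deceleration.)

v₀ = 32.81 ft/s × 0.3048 = 10.0005 m/s
a = 9.843 ft/s² × 0.3048 = 3.00015 m/s²
d = v₀² / (2a) = 10.0005² / (2 × 3.00015) = 100.01 / 6.0003 = 16.6675 m
d = 16.6675 m / 1000.0 = 0.01667 km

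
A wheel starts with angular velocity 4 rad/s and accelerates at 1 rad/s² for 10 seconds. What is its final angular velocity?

ω = ω₀ + αt = 4 + 1 × 10 = 14 rad/s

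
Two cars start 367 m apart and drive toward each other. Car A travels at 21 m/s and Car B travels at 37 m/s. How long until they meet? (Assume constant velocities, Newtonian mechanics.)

Combined speed: v_combined = 21 + 37 = 58 m/s
Time to meet: t = d/v_combined = 367/58 = 6.33 s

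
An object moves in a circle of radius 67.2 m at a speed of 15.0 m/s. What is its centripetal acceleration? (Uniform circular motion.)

a_c = v²/r = 15.0²/67.2 = 225.0/67.2 = 3.35 m/s²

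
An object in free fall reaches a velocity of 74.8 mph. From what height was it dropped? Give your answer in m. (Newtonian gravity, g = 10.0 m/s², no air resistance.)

v = 74.8 mph × 0.44704 = 33.4386 m/s
h = v² / (2g) = 33.4386² / (2 × 10.0) = 55.91 m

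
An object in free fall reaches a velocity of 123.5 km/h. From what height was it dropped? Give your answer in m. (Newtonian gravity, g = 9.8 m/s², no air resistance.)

v = 123.5 km/h × 0.2777777777777778 = 34.3056 m/s
h = v² / (2g) = 34.3056² / (2 × 9.8) = 60.04 m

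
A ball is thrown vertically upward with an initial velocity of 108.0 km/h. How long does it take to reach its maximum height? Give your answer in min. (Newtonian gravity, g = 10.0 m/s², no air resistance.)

v₀ = 108.0 km/h × 0.2777777777777778 = 30.0 m/s
t_up = v₀ / g = 30.0 / 10.0 = 3.0 s
t_up = 3.0 s / 60.0 = 0.05 min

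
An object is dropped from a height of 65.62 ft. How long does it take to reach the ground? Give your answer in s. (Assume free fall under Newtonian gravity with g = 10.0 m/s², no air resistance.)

h = 65.62 ft × 0.3048 = 20.001 m
t = √(2h/g) = √(2 × 20.001 / 10.0) = 2.0 s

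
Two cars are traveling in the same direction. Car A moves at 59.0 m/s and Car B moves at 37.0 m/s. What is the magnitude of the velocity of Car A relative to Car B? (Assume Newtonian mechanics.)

v_rel = |v_A - v_B| = |59.0 - 37.0| = 22.0 m/s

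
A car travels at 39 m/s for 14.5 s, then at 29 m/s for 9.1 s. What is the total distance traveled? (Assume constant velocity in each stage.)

d₁ = v₁t₁ = 39 × 14.5 = 565.5 m
d₂ = v₂t₂ = 29 × 9.1 = 263.9 m
d_total = 565.5 + 263.9 = 829.4 m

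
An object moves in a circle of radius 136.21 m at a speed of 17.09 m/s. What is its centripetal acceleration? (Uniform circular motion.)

a_c = v²/r = 17.09²/136.21 = 292.0681/136.21 = 2.14 m/s²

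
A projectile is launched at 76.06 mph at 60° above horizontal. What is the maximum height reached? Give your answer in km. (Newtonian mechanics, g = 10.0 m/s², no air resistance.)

v₀ = 76.06 mph × 0.44704 = 34.0019 m/s
H = v₀² × sin²(θ) / (2g) = 34.0019² × sin(60°)² / (2 × 10.0) = 1156.13 × 0.75 / 20.0 = 43.3549 m
H = 43.3549 m / 1000.0 = 0.04335 km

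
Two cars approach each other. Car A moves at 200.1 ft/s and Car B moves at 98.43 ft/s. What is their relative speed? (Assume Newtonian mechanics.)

v_rel = v_A + v_B = 200.1 + 98.43 = 298.53 ft/s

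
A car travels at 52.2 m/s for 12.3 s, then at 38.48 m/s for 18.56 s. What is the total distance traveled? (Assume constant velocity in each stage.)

d₁ = v₁t₁ = 52.2 × 12.3 = 642.06 m
d₂ = v₂t₂ = 38.48 × 18.56 = 714.1888 m
d_total = 642.06 + 714.1888 = 1356.25 m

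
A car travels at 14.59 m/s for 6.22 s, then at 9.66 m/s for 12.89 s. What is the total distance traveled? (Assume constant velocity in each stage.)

d₁ = v₁t₁ = 14.59 × 6.22 = 90.7498 m
d₂ = v₂t₂ = 9.66 × 12.89 = 124.5174 m
d_total = 90.7498 + 124.5174 = 215.27 m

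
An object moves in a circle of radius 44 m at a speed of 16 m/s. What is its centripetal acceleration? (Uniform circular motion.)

a_c = v²/r = 16²/44 = 256/44 = 5.82 m/s²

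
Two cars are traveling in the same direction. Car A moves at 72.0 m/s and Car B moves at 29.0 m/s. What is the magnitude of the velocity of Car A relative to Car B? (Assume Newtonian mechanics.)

v_rel = |v_A - v_B| = |72.0 - 29.0| = 43.0 m/s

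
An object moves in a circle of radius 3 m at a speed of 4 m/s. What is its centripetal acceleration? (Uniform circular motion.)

a_c = v²/r = 4²/3 = 16/3 = 5.33 m/s²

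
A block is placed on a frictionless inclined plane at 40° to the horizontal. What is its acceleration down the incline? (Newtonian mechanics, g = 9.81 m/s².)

a = g sin(θ) = 9.81 × sin(40°) = 9.81 × 0.6428 = 6.31 m/s²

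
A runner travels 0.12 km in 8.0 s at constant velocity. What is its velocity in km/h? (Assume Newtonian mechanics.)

d = 0.12 km × 1000.0 = 120.0 m
v = d / t = 120.0 / 8.0 = 15.0 m/s
v = 15.0 m/s / 0.2777777777777778 = 54.0 km/h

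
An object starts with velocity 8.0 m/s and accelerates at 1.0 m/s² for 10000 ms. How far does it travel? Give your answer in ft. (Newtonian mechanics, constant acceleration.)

t = 10000 ms × 0.001 = 10.0 s
d = v₀ × t + ½ × a × t² = 8.0 × 10.0 + 0.5 × 1.0 × 10.0² = 130.0 m
d = 130.0 m / 0.3048 = 426.5 ft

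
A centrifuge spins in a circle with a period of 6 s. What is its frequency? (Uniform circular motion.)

f = 1/T = 1/6 = 0.1667 Hz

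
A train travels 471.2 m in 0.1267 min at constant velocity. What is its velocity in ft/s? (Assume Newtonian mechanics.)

t = 0.1267 min × 60.0 = 7.602 s
v = d / t = 471.2 / 7.602 = 61.9837 m/s
v = 61.9837 m/s / 0.3048 = 203.4 ft/s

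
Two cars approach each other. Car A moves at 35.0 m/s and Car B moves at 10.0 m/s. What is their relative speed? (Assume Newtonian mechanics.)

v_rel = v_A + v_B = 35.0 + 10.0 = 45.0 m/s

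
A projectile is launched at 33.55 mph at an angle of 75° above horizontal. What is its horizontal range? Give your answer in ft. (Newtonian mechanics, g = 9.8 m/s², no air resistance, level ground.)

v₀ = 33.55 mph × 0.44704 = 14.9982 m/s
R = v₀² × sin(2θ) / g = 14.9982² × sin(2 × 75°) / 9.8 = 224.946 × 0.5 / 9.8 = 11.4768 m
R = 11.4768 m / 0.3048 = 37.65 ft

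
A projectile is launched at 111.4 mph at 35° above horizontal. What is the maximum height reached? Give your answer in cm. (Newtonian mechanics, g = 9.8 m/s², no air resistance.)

v₀ = 111.4 mph × 0.44704 = 49.8003 m/s
H = v₀² × sin²(θ) / (2g) = 49.8003² × sin(35°)² / (2 × 9.8) = 2480.07 × 0.32899 / 19.6 = 41.6285 m
H = 41.6285 m / 0.01 = 4163 cm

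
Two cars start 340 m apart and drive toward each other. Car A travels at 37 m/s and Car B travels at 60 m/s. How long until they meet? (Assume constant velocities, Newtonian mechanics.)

Combined speed: v_combined = 37 + 60 = 97 m/s
Time to meet: t = d/v_combined = 340/97 = 3.51 s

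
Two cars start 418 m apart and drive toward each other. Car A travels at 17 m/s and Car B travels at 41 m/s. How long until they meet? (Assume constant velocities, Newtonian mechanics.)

Combined speed: v_combined = 17 + 41 = 58 m/s
Time to meet: t = d/v_combined = 418/58 = 7.21 s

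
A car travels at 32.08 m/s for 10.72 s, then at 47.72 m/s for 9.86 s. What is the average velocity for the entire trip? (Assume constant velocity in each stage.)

d₁ = v₁t₁ = 32.08 × 10.72 = 343.8976 m
d₂ = v₂t₂ = 47.72 × 9.86 = 470.5192 m
d_total = 814.4168 m, t_total = 20.58 s
v_avg = d_total/t_total = 814.4168/20.58 = 39.57 m/s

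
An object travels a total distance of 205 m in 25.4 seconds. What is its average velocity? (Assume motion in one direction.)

v_avg = Δd / Δt = 205 / 25.4 = 8.07 m/s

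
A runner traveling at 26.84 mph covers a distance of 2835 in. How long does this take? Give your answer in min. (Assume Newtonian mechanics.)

d = 2835 in × 0.0254 = 72.009 m
v = 26.84 mph × 0.44704 = 11.9986 m/s
t = d / v = 72.009 / 11.9986 = 6.00145 s
t = 6.00145 s / 60.0 = 0.1 min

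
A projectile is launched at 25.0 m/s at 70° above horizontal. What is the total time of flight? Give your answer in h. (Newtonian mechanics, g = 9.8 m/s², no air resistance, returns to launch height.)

T = 2 × v₀ × sin(θ) / g = 2 × 25.0 × sin(70°) / 9.8 = 2 × 25.0 × 0.939693 / 9.8 = 4.79435 s
T = 4.79435 s / 3600.0 = 0.001332 h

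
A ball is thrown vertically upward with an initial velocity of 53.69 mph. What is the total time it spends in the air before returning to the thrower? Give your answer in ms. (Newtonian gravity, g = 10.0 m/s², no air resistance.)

v₀ = 53.69 mph × 0.44704 = 24.0016 m/s
t_total = 2 × v₀ / g = 2 × 24.0016 / 10.0 = 4.80032 s
t_total = 4.80032 s / 0.001 = 4800 ms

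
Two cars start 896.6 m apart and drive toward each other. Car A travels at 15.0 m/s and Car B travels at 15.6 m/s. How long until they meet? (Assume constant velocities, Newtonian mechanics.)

Combined speed: v_combined = 15.0 + 15.6 = 30.6 m/s
Time to meet: t = d/v_combined = 896.6/30.6 = 29.3 s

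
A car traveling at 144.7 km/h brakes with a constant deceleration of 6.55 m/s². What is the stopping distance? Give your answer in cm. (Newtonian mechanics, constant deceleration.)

v₀ = 144.7 km/h × 0.2777777777777778 = 40.1944 m/s
d = v₀² / (2a) = 40.1944² / (2 × 6.55) = 1615.59 / 13.1 = 123.327 m
d = 123.327 m / 0.01 = 12330 cm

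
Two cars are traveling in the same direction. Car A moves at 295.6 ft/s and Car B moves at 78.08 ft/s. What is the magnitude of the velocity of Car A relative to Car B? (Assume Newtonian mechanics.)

v_rel = |v_A - v_B| = |295.6 - 78.08| = 217.52 ft/s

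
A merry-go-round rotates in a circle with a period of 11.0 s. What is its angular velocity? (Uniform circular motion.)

ω = 2π/T = 2π/11.0 = 0.5712 rad/s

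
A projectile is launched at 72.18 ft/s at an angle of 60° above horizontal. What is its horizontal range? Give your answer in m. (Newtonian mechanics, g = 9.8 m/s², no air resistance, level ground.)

v₀ = 72.18 ft/s × 0.3048 = 22.0005 m/s
R = v₀² × sin(2θ) / g = 22.0005² × sin(2 × 60°) / 9.8 = 484.022 × 0.866025 / 9.8 = 42.77 m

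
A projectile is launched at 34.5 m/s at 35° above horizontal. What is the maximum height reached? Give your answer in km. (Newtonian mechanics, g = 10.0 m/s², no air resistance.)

H = v₀² × sin²(θ) / (2g) = 34.5² × sin(35°)² / (2 × 10.0) = 1190.25 × 0.32899 / 20.0 = 19.579 m
H = 19.579 m / 1000.0 = 0.01958 km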